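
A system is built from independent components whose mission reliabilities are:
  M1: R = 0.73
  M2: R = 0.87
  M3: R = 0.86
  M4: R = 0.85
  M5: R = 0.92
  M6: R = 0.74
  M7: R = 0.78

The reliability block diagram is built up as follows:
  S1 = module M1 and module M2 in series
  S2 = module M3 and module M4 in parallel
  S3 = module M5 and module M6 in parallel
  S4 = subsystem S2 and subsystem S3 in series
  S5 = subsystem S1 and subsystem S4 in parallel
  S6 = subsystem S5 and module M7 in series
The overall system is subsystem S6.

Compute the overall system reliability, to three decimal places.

Series (M1 and M2): 0.73000 × 0.87000 = 0.63510
Parallel (M3 and M4): 1 − (1 − 0.86000)(1 − 0.85000) = 0.97900
Parallel (M5 and M6): 1 − (1 − 0.92000)(1 − 0.74000) = 0.97920
Series ([0.97900] and [0.97920]): 0.97900 × 0.97920 = 0.95864
Parallel ([0.63510] and [0.95864]): 1 − (1 − 0.63510)(1 − 0.95864) = 0.98491
Series ([0.98491] and M7): 0.98491 × 0.78000 = 0.768

0.768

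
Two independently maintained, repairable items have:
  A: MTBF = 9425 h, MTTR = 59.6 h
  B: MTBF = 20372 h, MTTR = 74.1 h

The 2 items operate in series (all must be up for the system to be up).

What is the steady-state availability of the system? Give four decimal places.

0.9901

A(A) = MTBF/(MTBF+MTTR) = 9425/(9425+59.6) = 0.993716
A(B) = MTBF/(MTBF+MTTR) = 20372/(20372+74.1) = 0.996376
Series availability: 0.993716 × 0.996376 = 0.9901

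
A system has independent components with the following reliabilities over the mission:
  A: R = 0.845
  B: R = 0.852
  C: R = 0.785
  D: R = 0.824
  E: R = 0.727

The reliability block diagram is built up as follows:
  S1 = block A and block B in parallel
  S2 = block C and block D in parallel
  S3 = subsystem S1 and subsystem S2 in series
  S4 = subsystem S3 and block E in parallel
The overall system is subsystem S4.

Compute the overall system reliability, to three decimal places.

0.984

Parallel (A and B): 1 − (1 − 0.84500)(1 − 0.85200) = 0.97706
Parallel (C and D): 1 − (1 − 0.78500)(1 − 0.82400) = 0.96216
Series ([0.97706] and [0.96216]): 0.97706 × 0.96216 = 0.94009
Parallel ([0.94009] and E): 1 − (1 − 0.94009)(1 − 0.72700) = 0.984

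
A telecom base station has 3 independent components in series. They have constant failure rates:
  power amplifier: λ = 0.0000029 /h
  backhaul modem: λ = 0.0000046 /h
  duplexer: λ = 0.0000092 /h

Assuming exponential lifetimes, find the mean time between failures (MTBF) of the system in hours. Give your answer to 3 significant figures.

59900

Series of exponential components: λ_sys = Σ λ_i
λ_sys = 0.0000029 + 0.0000046 + 0.0000092 = 1.6700e-05 /h
MTBF = 1 / λ_sys = 59900 h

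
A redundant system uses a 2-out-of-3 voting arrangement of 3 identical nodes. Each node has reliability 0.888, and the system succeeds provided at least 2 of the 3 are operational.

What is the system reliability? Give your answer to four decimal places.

0.9652

R = Σ_{i=2}^{3} C(3,i) p^i (1−p)^{3−i} with p = 0.888
C(3,2)·0.888^2·0.112^1 = 0.264951
C(3,3)·0.888^3·0.112^0 = 0.700227
Sum = 0.9652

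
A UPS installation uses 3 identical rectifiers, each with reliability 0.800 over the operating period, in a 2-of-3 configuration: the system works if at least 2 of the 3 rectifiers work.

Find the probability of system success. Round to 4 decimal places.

0.8960

R = Σ_{i=2}^{3} C(3,i) p^i (1−p)^{3−i} with p = 0.800
C(3,2)·0.800^2·0.200^1 = 0.384000
C(3,3)·0.800^3·0.200^0 = 0.512000
Sum = 0.8960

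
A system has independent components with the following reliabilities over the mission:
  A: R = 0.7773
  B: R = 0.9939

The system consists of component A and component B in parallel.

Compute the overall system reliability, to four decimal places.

0.9986

Parallel (A and B): 1 − (1 − 0.777300)(1 − 0.993900) = 0.9986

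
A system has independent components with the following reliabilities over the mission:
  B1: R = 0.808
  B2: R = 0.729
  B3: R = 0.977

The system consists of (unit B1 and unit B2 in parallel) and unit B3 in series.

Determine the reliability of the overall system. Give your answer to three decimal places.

Parallel (B1 and B2): 1 − (1 − 0.80800)(1 − 0.72900) = 0.94797
Series ([0.94797] and B3): 0.94797 × 0.97700 = 0.926

0.926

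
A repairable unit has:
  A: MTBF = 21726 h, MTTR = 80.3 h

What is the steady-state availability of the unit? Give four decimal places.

A(A) = MTBF/(MTBF+MTTR) = 21726/(21726+80.3) = 0.9963

0.9963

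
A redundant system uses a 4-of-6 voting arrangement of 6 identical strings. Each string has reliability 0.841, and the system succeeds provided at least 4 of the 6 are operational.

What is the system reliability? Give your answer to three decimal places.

R = Σ_{i=4}^{6} C(6,i) p^i (1−p)^{6−i} with p = 0.841
C(6,4)·0.841^4·0.159^2 = 0.18970
C(6,5)·0.841^5·0.159^1 = 0.40135
C(6,6)·0.841^6·0.159^0 = 0.35381
Sum = 0.945

0.945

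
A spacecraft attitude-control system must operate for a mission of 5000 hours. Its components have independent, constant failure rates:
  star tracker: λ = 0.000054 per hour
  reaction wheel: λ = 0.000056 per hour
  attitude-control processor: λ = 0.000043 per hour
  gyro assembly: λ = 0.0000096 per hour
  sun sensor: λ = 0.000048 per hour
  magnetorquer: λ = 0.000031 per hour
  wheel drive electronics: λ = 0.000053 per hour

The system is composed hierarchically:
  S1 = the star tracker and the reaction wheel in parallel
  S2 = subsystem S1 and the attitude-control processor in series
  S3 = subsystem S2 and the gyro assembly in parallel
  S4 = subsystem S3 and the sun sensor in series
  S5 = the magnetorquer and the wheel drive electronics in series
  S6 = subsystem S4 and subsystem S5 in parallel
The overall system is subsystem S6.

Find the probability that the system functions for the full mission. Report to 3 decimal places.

R(star tracker) = exp(−0.000054 × 5000) = 0.76338
R(reaction wheel) = exp(−0.000056 × 5000) = 0.75578
R(attitude-control processor) = exp(−0.000043 × 5000) = 0.80654
R(gyro assembly) = exp(−0.0000096 × 5000) = 0.95313
R(sun sensor) = exp(−0.000048 × 5000) = 0.78663
R(magnetorquer) = exp(−0.000031 × 5000) = 0.85642
R(wheel drive electronics) = exp(−0.000053 × 5000) = 0.76721
Parallel (star tracker and reaction wheel): 1 − (1 − 0.76338)(1 − 0.75578) = 0.94221
Series ([0.94221] and attitude-control processor): 0.94221 × 0.80654 = 0.75993
Parallel ([0.75993] and gyro assembly): 1 − (1 − 0.75993)(1 − 0.95313) = 0.98875
Series ([0.98875] and sun sensor): 0.98875 × 0.78663 = 0.77778
Series (magnetorquer and wheel drive electronics): 0.85642 × 0.76721 = 0.65705
Parallel ([0.77778] and [0.65705]): 1 − (1 − 0.77778)(1 − 0.65705) = 0.924

0.924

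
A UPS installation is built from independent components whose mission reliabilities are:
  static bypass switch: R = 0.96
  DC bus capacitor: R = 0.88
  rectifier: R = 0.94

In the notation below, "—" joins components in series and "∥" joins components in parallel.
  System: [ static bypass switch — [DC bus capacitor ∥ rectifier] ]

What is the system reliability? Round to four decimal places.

Parallel (DC bus capacitor and rectifier): 1 − (1 − 0.880000)(1 − 0.940000) = 0.992800
Series (static bypass switch and [0.992800]): 0.960000 × 0.992800 = 0.9531

0.9531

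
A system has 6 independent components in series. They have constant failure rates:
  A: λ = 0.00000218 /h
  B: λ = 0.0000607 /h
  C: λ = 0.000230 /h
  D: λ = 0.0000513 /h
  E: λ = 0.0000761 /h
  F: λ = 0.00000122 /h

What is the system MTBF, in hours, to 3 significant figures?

2370

Series of exponential components: λ_sys = Σ λ_i
λ_sys = 0.00000218 + 0.0000607 + 0.000230 + 0.0000513 + 0.0000761 + 0.00000122 = 4.2150e-04 /h
MTBF = 1 / λ_sys = 2370 h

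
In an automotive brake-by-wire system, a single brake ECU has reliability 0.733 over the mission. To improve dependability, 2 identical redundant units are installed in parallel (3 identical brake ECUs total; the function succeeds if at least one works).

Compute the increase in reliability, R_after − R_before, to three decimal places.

R_before = 0.733
R_after = 1 − (1 − 0.733)^3 = 0.981
ΔR = 0.981 − 0.733 = 0.248

0.248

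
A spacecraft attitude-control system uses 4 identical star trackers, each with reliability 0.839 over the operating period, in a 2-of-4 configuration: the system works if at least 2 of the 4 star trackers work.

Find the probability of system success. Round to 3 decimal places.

R = Σ_{i=2}^{4} C(4,i) p^i (1−p)^{4−i} with p = 0.839
C(4,2)·0.839^2·0.161^2 = 0.10948
C(4,3)·0.839^3·0.161^1 = 0.38034
C(4,4)·0.839^4·0.161^0 = 0.49550
Sum = 0.985

0.985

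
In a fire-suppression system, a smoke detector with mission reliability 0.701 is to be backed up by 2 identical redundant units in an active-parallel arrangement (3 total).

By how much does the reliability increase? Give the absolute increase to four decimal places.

R_before = 0.701
R_after = 1 − (1 − 0.701)^3 = 0.9733
ΔR = 0.9733 − 0.701 = 0.2723

0.2723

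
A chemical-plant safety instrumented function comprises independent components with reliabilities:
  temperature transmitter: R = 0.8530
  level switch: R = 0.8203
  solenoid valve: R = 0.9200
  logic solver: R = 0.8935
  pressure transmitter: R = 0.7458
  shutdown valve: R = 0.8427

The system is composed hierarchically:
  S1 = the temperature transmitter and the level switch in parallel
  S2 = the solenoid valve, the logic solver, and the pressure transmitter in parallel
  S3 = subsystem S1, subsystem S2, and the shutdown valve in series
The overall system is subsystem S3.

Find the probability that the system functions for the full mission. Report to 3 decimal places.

0.819

Parallel (temperature transmitter and level switch): 1 − (1 − 0.85300)(1 − 0.82030) = 0.97358
Parallel (solenoid valve, logic solver, and pressure transmitter): 1 − (1 − 0.92000)(1 − 0.89350)(1 − 0.74580) = 0.99783
Series ([0.97358], [0.99783], and shutdown valve): 0.97358 × 0.99783 × 0.84270 = 0.819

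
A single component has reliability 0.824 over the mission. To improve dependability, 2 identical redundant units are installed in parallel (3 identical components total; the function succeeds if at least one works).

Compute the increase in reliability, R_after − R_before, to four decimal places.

R_before = 0.824
R_after = 1 − (1 − 0.824)^3 = 0.9945
ΔR = 0.9945 − 0.824 = 0.1705

0.1705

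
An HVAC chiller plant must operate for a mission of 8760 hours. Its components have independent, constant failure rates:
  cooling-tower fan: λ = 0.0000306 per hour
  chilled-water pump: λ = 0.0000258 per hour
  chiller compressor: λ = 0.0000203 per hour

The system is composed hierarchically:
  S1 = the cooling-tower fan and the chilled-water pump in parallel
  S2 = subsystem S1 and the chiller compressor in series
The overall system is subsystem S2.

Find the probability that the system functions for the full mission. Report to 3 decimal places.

0.797

R(cooling-tower fan) = exp(−0.0000306 × 8760) = 0.76486
R(chilled-water pump) = exp(−0.0000258 × 8760) = 0.79771
R(chiller compressor) = exp(−0.0000203 × 8760) = 0.83709
Parallel (cooling-tower fan and chilled-water pump): 1 − (1 − 0.76486)(1 − 0.79771) = 0.95243
Series ([0.95243] and chiller compressor): 0.95243 × 0.83709 = 0.797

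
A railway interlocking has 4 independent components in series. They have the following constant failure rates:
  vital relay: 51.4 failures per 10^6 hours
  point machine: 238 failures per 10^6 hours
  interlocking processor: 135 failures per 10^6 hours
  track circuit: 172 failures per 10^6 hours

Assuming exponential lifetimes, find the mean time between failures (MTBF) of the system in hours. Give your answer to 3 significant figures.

Series of exponential components: λ_sys = Σ λ_i
λ_sys = 0.0000514 + 0.000238 + 0.000135 + 0.000172 = 5.9640e-04 /h
MTBF = 1 / λ_sys = 1680 h

1680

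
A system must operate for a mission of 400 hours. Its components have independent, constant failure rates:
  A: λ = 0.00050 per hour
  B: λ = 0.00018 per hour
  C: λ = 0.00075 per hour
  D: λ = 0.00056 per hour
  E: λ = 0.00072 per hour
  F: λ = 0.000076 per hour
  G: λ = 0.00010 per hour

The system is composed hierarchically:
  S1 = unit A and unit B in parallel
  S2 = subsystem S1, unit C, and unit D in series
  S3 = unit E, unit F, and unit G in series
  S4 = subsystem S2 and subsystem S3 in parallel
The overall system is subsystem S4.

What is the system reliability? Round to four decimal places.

0.8749

R(A) = exp(−0.00050 × 400) = 0.818731
R(B) = exp(−0.00018 × 400) = 0.930531
R(C) = exp(−0.00075 × 400) = 0.740818
R(D) = exp(−0.00056 × 400) = 0.799315
R(E) = exp(−0.00072 × 400) = 0.749762
R(F) = exp(−0.000076 × 400) = 0.970057
R(G) = exp(−0.00010 × 400) = 0.960789
Parallel (A and B): 1 − (1 − 0.818731)(1 − 0.930531) = 0.987407
Series ([0.987407], C, and D): 0.987407 × 0.740818 × 0.799315 = 0.584690
Series (E, F, and G): 0.749762 × 0.970057 × 0.960789 = 0.698793
Parallel ([0.584690] and [0.698793]): 1 − (1 − 0.584690)(1 − 0.698793) = 0.8749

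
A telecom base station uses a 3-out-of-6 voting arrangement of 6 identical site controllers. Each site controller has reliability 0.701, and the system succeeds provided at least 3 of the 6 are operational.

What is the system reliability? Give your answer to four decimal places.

R = Σ_{i=3}^{6} C(6,i) p^i (1−p)^{6−i} with p = 0.701
C(6,3)·0.701^3·0.299^3 = 0.184161
C(6,4)·0.701^4·0.299^2 = 0.323822
C(6,5)·0.701^5·0.299^1 = 0.303677
C(6,6)·0.701^6·0.299^0 = 0.118661
Sum = 0.9303

0.9303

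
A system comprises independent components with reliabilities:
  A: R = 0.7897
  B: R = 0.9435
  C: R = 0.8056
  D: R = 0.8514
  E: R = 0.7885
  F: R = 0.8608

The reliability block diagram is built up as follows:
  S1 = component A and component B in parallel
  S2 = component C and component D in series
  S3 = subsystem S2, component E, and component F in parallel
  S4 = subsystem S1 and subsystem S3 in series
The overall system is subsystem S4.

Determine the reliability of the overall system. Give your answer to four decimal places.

Parallel (A and B): 1 − (1 − 0.789700)(1 − 0.943500) = 0.988118
Series (C and D): 0.805600 × 0.851400 = 0.685888
Parallel ([0.685888], E, and F): 1 − (1 − 0.685888)(1 − 0.788500)(1 − 0.860800) = 0.990752
Series ([0.988118] and [0.990752]): 0.988118 × 0.990752 = 0.9790

0.9790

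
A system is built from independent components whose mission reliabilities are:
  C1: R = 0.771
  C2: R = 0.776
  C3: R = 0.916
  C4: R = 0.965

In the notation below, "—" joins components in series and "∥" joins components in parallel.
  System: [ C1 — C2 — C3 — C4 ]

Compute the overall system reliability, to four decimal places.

0.5289

Series (C1, C2, C3, and C4): 0.771000 × 0.776000 × 0.916000 × 0.965000 = 0.5289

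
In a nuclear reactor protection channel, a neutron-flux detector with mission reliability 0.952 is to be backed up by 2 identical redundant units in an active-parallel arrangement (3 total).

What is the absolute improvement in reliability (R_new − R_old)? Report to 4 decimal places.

0.0479

R_before = 0.952
R_after = 1 − (1 − 0.952)^3 = 0.9999
ΔR = 0.9999 − 0.952 = 0.0479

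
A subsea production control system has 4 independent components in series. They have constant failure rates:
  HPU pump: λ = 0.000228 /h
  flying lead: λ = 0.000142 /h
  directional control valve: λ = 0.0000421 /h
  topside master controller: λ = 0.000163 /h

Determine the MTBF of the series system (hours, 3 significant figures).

1740

Series of exponential components: λ_sys = Σ λ_i
λ_sys = 0.000228 + 0.000142 + 0.0000421 + 0.000163 = 5.7510e-04 /h
MTBF = 1 / λ_sys = 1740 h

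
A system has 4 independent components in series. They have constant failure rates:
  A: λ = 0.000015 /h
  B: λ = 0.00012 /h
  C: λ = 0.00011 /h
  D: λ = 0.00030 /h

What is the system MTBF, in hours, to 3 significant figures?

1830

Series of exponential components: λ_sys = Σ λ_i
λ_sys = 0.000015 + 0.00012 + 0.00011 + 0.00030 = 5.4500e-04 /h
MTBF = 1 / λ_sys = 1830 h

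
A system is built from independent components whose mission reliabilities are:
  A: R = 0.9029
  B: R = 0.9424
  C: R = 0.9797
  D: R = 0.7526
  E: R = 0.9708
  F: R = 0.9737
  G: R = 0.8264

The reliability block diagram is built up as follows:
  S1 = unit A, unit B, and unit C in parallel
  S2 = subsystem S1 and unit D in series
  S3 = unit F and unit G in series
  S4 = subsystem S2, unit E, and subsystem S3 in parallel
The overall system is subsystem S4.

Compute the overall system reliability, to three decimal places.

0.999

Parallel (A, B, and C): 1 − (1 − 0.90290)(1 − 0.94240)(1 − 0.97970) = 0.99989
Series ([0.99989] and D): 0.99989 × 0.75260 = 0.75252
Series (F and G): 0.97370 × 0.82640 = 0.80467
Parallel ([0.75252], E, and [0.80467]): 1 − (1 − 0.75252)(1 − 0.97080)(1 − 0.80467) = 0.999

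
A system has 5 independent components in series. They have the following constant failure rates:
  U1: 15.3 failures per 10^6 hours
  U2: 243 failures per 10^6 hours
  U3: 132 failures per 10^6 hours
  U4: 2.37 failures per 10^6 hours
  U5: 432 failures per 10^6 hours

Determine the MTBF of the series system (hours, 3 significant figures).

Series of exponential components: λ_sys = Σ λ_i
λ_sys = 0.0000153 + 0.000243 + 0.000132 + 0.00000237 + 0.000432 = 8.2467e-04 /h
MTBF = 1 / λ_sys = 1210 h

1210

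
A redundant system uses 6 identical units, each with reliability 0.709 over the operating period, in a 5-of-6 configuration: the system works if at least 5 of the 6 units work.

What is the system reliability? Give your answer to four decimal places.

0.4398

R = Σ_{i=5}^{6} C(6,i) p^i (1−p)^{6−i} with p = 0.709
C(6,5)·0.709^5·0.291^1 = 0.312806
C(6,6)·0.709^6·0.291^0 = 0.127022
Sum = 0.4398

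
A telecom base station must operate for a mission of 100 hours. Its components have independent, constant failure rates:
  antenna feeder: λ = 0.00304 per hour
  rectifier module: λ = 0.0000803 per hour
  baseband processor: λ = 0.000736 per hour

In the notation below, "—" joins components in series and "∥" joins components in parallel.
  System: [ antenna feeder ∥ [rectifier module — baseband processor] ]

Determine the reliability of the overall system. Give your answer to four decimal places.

R(antenna feeder) = exp(−0.00304 × 100) = 0.737861
R(rectifier module) = exp(−0.0000803 × 100) = 0.992002
R(baseband processor) = exp(−0.000736 × 100) = 0.929043
Series (rectifier module and baseband processor): 0.992002 × 0.929043 = 0.921613
Parallel (antenna feeder and [0.921613]): 1 − (1 − 0.737861)(1 − 0.921613) = 0.9795

0.9795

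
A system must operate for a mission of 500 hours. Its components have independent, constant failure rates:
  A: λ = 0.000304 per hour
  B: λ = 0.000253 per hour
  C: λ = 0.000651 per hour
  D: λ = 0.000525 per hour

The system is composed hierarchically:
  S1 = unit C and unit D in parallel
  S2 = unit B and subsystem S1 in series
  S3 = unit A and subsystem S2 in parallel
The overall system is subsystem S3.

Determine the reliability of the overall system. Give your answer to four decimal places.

0.9753

R(A) = exp(−0.000304 × 500) = 0.858988
R(B) = exp(−0.000253 × 500) = 0.881174
R(C) = exp(−0.000651 × 500) = 0.722166
R(D) = exp(−0.000525 × 500) = 0.769126
Parallel (C and D): 1 − (1 − 0.722166)(1 − 0.769126) = 0.935855
Series (B and [0.935855]): 0.881174 × 0.935855 = 0.824651
Parallel (A and [0.824651]): 1 − (1 − 0.858988)(1 − 0.824651) = 0.9753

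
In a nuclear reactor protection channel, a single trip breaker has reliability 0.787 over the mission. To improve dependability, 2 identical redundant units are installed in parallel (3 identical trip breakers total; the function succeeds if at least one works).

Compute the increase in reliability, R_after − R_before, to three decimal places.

0.203

R_before = 0.787
R_after = 1 − (1 − 0.787)^3 = 0.990
ΔR = 0.990 − 0.787 = 0.203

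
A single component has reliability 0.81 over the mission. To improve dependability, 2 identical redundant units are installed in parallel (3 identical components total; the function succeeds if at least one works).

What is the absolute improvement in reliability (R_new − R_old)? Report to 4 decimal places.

R_before = 0.81
R_after = 1 − (1 − 0.81)^3 = 0.9931
ΔR = 0.9931 − 0.81 = 0.1831

0.1831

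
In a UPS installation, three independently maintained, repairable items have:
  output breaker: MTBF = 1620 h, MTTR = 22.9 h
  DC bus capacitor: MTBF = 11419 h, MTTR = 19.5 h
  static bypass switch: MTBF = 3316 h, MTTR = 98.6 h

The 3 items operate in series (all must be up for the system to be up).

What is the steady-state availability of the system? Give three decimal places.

A(output breaker) = MTBF/(MTBF+MTTR) = 1620/(1620+22.9) = 0.986061
A(DC bus capacitor) = MTBF/(MTBF+MTTR) = 11419/(11419+19.5) = 0.998295
A(static bypass switch) = MTBF/(MTBF+MTTR) = 3316/(3316+98.6) = 0.971124
Series availability: 0.986061 × 0.998295 × 0.971124 = 0.956

0.956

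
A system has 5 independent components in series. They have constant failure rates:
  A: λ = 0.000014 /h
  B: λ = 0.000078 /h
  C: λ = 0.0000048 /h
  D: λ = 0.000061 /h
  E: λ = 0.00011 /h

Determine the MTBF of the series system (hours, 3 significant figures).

3730

Series of exponential components: λ_sys = Σ λ_i
λ_sys = 0.000014 + 0.000078 + 0.0000048 + 0.000061 + 0.00011 = 2.6780e-04 /h
MTBF = 1 / λ_sys = 3730 h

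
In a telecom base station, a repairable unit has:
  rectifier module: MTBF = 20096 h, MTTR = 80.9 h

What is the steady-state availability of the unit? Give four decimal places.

0.9960

A(rectifier module) = MTBF/(MTBF+MTTR) = 20096/(20096+80.9) = 0.9960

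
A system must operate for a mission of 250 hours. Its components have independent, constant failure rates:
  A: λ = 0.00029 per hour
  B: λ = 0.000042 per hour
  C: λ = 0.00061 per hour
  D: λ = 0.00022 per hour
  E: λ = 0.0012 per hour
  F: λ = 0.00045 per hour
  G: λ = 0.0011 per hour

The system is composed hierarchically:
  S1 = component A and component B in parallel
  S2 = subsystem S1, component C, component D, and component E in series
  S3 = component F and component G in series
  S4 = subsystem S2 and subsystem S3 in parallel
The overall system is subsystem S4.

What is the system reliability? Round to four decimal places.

0.8720

R(A) = exp(−0.00029 × 250) = 0.930066
R(B) = exp(−0.000042 × 250) = 0.989555
R(C) = exp(−0.00061 × 250) = 0.858559
R(D) = exp(−0.00022 × 250) = 0.946485
R(E) = exp(−0.0012 × 250) = 0.740818
R(F) = exp(−0.00045 × 250) = 0.893597
R(G) = exp(−0.0011 × 250) = 0.759572
Parallel (A and B): 1 − (1 − 0.930066)(1 − 0.989555) = 0.999270
Series ([0.999270], C, D, and E): 0.999270 × 0.858559 × 0.946485 × 0.740818 = 0.601559
Series (F and G): 0.893597 × 0.759572 = 0.678751
Parallel ([0.601559] and [0.678751]): 1 − (1 − 0.601559)(1 − 0.678751) = 0.8720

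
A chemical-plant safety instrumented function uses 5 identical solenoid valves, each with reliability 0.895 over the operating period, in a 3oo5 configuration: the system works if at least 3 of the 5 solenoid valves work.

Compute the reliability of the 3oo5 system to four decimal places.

R = Σ_{i=3}^{5} C(5,i) p^i (1−p)^{5−i} with p = 0.895
C(5,3)·0.895^3·0.105^2 = 0.079040
C(5,4)·0.895^4·0.105^1 = 0.336862
C(5,5)·0.895^5·0.105^0 = 0.574269
Sum = 0.9902

0.9902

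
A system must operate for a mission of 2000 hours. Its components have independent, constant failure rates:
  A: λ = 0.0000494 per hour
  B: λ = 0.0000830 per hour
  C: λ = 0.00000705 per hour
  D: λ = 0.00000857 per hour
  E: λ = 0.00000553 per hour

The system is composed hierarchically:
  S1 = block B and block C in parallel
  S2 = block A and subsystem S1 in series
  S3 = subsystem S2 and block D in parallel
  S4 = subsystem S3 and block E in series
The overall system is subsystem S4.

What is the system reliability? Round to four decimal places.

R(A) = exp(−0.0000494 × 2000) = 0.905924
R(B) = exp(−0.0000830 × 2000) = 0.847046
R(C) = exp(−0.00000705 × 2000) = 0.985999
R(D) = exp(−0.00000857 × 2000) = 0.983006
R(E) = exp(−0.00000553 × 2000) = 0.989001
Parallel (B and C): 1 − (1 − 0.847046)(1 − 0.985999) = 0.997858
Series (A and [0.997858]): 0.905924 × 0.997858 = 0.903984
Parallel ([0.903984] and D): 1 − (1 − 0.903984)(1 − 0.983006) = 0.998368
Series ([0.998368] and E): 0.998368 × 0.989001 = 0.9874

0.9874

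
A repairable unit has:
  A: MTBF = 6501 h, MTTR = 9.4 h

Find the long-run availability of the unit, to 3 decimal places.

A(A) = MTBF/(MTBF+MTTR) = 6501/(6501+9.4) = 0.999

0.999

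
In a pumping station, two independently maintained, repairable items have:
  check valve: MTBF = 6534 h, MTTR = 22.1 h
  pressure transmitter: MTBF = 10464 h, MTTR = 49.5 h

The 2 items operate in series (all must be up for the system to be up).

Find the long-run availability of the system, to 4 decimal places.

0.9919

A(check valve) = MTBF/(MTBF+MTTR) = 6534/(6534+22.1) = 0.996629
A(pressure transmitter) = MTBF/(MTBF+MTTR) = 10464/(10464+49.5) = 0.995292
Series availability: 0.996629 × 0.995292 = 0.9919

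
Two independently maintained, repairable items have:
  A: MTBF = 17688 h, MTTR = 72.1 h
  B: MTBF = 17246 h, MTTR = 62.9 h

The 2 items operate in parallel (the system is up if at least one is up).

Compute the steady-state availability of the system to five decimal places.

0.99999

A(A) = MTBF/(MTBF+MTTR) = 17688/(17688+72.1) = 0.995940
A(B) = MTBF/(MTBF+MTTR) = 17246/(17246+62.9) = 0.996366
Parallel availability: 1 − (1 − 0.995940)(1 − 0.996366) = 0.99999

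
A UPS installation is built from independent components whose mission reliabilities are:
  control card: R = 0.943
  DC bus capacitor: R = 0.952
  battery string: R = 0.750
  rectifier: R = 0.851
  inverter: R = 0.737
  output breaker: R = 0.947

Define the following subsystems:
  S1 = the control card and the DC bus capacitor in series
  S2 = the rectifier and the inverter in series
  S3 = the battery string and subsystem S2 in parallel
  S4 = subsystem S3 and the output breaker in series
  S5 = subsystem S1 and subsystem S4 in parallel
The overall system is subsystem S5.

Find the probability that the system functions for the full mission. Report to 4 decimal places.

0.9856

Series (control card and DC bus capacitor): 0.943000 × 0.952000 = 0.897736
Series (rectifier and inverter): 0.851000 × 0.737000 = 0.627187
Parallel (battery string and [0.627187]): 1 − (1 − 0.750000)(1 − 0.627187) = 0.906797
Series ([0.906797] and output breaker): 0.906797 × 0.947000 = 0.858737
Parallel ([0.897736] and [0.858737]): 1 − (1 − 0.897736)(1 − 0.858737) = 0.9856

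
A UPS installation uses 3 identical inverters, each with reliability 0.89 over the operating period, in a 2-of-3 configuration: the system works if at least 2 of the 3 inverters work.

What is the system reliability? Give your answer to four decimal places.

R = Σ_{i=2}^{3} C(3,i) p^i (1−p)^{3−i} with p = 0.89
C(3,2)·0.89^2·0.11^1 = 0.261393
C(3,3)·0.89^3·0.11^0 = 0.704969
Sum = 0.9664

0.9664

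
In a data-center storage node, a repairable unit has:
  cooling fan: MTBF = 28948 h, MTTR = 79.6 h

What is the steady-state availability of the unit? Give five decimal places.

0.99726

A(cooling fan) = MTBF/(MTBF+MTTR) = 28948/(28948+79.6) = 0.99726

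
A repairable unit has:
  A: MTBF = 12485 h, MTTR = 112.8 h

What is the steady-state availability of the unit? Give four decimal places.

A(A) = MTBF/(MTBF+MTTR) = 12485/(12485+112.8) = 0.9910

0.9910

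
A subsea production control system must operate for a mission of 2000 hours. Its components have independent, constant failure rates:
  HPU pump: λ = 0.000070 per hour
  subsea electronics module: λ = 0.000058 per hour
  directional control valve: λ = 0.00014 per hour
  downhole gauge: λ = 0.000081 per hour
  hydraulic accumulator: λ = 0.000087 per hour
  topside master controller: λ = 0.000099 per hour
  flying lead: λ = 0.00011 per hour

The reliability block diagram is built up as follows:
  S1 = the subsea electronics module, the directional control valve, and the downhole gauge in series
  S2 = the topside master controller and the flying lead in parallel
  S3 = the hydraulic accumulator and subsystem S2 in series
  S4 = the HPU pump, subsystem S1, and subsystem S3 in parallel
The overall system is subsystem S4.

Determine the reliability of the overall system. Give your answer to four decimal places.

0.9894

R(HPU pump) = exp(−0.000070 × 2000) = 0.869358
R(subsea electronics module) = exp(−0.000058 × 2000) = 0.890475
R(directional control valve) = exp(−0.00014 × 2000) = 0.755784
R(downhole gauge) = exp(−0.000081 × 2000) = 0.850441
R(hydraulic accumulator) = exp(−0.000087 × 2000) = 0.840297
R(topside master controller) = exp(−0.000099 × 2000) = 0.820370
R(flying lead) = exp(−0.00011 × 2000) = 0.802519
Series (subsea electronics module, directional control valve, and downhole gauge): 0.890475 × 0.755784 × 0.850441 = 0.572353
Parallel (topside master controller and flying lead): 1 − (1 − 0.820370)(1 − 0.802519) = 0.964526
Series (hydraulic accumulator and [0.964526]): 0.840297 × 0.964526 = 0.810488
Parallel (HPU pump, [0.572353], and [0.810488]): 1 − (1 − 0.869358)(1 − 0.572353)(1 − 0.810488) = 0.9894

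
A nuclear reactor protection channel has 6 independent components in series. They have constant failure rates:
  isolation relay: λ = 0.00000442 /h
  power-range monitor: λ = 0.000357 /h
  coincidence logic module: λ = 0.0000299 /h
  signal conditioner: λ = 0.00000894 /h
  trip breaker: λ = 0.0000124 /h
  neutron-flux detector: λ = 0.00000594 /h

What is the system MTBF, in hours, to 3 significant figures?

2390

Series of exponential components: λ_sys = Σ λ_i
λ_sys = 0.00000442 + 0.000357 + 0.0000299 + 0.00000894 + 0.0000124 + 0.00000594 = 4.1860e-04 /h
MTBF = 1 / λ_sys = 2390 h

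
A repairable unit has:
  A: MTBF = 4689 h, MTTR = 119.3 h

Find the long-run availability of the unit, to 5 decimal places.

A(A) = MTBF/(MTBF+MTTR) = 4689/(4689+119.3) = 0.97519

0.97519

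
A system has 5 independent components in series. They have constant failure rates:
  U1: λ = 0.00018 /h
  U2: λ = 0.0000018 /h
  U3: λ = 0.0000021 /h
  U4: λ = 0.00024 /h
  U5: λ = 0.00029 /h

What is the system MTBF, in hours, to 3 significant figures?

Series of exponential components: λ_sys = Σ λ_i
λ_sys = 0.00018 + 0.0000018 + 0.0000021 + 0.00024 + 0.00029 = 7.1390e-04 /h
MTBF = 1 / λ_sys = 1400 h

1400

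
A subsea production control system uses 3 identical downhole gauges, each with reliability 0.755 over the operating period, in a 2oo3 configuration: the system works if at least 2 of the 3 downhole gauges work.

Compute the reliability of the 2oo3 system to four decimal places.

0.8493

R = Σ_{i=2}^{3} C(3,i) p^i (1−p)^{3−i} with p = 0.755
C(3,2)·0.755^2·0.245^1 = 0.418968
C(3,3)·0.755^3·0.245^0 = 0.430369
Sum = 0.8493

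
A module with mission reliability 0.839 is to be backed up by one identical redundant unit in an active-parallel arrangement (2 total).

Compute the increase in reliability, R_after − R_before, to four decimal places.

0.1351

R_before = 0.839
R_after = 1 − (1 − 0.839)^2 = 0.9741
ΔR = 0.9741 − 0.839 = 0.1351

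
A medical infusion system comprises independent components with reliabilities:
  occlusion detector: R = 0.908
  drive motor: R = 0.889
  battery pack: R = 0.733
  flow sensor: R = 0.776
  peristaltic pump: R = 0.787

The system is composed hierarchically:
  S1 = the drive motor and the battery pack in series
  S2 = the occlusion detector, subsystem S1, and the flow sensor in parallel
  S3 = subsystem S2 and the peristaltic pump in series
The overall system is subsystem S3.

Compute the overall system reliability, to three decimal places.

Series (drive motor and battery pack): 0.88900 × 0.73300 = 0.65164
Parallel (occlusion detector, [0.65164], and flow sensor): 1 − (1 − 0.90800)(1 − 0.65164)(1 − 0.77600) = 0.99282
Series ([0.99282] and peristaltic pump): 0.99282 × 0.78700 = 0.781

0.781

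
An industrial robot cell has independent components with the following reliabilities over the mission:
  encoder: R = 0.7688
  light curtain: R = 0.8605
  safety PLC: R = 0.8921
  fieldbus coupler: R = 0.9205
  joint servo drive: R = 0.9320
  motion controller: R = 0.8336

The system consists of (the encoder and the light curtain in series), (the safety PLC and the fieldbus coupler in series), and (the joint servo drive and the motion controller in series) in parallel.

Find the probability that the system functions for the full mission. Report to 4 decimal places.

Series (encoder and light curtain): 0.768800 × 0.860500 = 0.661552
Series (safety PLC and fieldbus coupler): 0.892100 × 0.920500 = 0.821178
Series (joint servo drive and motion controller): 0.932000 × 0.833600 = 0.776915
Parallel ([0.661552], [0.821178], and [0.776915]): 1 − (1 − 0.661552)(1 − 0.821178)(1 − 0.776915) = 0.9865

0.9865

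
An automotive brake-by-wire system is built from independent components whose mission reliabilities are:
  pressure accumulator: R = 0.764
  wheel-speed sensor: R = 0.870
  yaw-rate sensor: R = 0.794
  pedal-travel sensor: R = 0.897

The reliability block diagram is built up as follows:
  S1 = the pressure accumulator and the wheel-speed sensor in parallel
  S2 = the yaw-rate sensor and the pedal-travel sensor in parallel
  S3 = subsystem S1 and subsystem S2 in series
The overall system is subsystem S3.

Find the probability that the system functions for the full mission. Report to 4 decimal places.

0.9488

Parallel (pressure accumulator and wheel-speed sensor): 1 − (1 − 0.764000)(1 − 0.870000) = 0.969320
Parallel (yaw-rate sensor and pedal-travel sensor): 1 − (1 − 0.794000)(1 − 0.897000) = 0.978782
Series ([0.969320] and [0.978782]): 0.969320 × 0.978782 = 0.9488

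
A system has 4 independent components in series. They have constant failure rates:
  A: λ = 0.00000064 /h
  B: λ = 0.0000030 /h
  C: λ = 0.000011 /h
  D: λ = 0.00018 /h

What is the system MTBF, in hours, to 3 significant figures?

Series of exponential components: λ_sys = Σ λ_i
λ_sys = 0.00000064 + 0.0000030 + 0.000011 + 0.00018 = 1.9464e-04 /h
MTBF = 1 / λ_sys = 5140 h

5140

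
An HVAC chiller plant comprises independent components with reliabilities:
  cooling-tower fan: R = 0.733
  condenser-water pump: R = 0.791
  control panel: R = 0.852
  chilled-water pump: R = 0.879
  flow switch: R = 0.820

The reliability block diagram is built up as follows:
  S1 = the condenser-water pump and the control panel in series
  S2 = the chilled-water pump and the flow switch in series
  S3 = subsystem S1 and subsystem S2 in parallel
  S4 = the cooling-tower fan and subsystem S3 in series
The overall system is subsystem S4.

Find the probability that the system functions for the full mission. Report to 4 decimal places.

0.6663

Series (condenser-water pump and control panel): 0.791000 × 0.852000 = 0.673932
Series (chilled-water pump and flow switch): 0.879000 × 0.820000 = 0.720780
Parallel ([0.673932] and [0.720780]): 1 − (1 − 0.673932)(1 − 0.720780) = 0.908955
Series (cooling-tower fan and [0.908955]): 0.733000 × 0.908955 = 0.6663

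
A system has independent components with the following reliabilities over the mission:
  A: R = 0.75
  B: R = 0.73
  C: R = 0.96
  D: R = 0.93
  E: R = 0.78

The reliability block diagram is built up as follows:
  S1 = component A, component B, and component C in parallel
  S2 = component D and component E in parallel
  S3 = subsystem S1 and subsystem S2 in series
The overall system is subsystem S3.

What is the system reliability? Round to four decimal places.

0.9819

Parallel (A, B, and C): 1 − (1 − 0.750000)(1 − 0.730000)(1 − 0.960000) = 0.997300
Parallel (D and E): 1 − (1 − 0.930000)(1 − 0.780000) = 0.984600
Series ([0.997300] and [0.984600]): 0.997300 × 0.984600 = 0.9819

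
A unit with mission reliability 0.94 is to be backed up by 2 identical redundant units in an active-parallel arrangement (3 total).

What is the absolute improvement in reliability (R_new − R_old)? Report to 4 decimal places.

0.0598

R_before = 0.94
R_after = 1 − (1 − 0.94)^3 = 0.9998
ΔR = 0.9998 − 0.94 = 0.0598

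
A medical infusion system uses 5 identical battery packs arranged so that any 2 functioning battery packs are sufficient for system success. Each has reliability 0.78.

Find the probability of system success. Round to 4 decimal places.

R = Σ_{i=2}^{5} C(5,i) p^i (1−p)^{5−i} with p = 0.78
C(5,2)·0.78^2·0.22^3 = 0.064782
C(5,3)·0.78^3·0.22^2 = 0.229683
C(5,4)·0.78^4·0.22^1 = 0.407166
C(5,5)·0.78^5·0.22^0 = 0.288717
Sum = 0.9903

0.9903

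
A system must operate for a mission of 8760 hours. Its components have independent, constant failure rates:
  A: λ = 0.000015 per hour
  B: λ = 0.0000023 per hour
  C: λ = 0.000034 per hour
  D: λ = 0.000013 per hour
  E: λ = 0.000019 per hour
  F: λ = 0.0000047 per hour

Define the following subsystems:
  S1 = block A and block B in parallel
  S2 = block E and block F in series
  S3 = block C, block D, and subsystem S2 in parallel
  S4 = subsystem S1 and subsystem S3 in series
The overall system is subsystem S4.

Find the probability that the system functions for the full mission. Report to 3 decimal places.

0.992

R(A) = exp(−0.000015 × 8760) = 0.87687
R(B) = exp(−0.0000023 × 8760) = 0.98005
R(C) = exp(−0.000034 × 8760) = 0.74242
R(D) = exp(−0.000013 × 8760) = 0.89237
R(E) = exp(−0.000019 × 8760) = 0.84667
R(F) = exp(−0.0000047 × 8760) = 0.95966
Parallel (A and B): 1 − (1 − 0.87687)(1 − 0.98005) = 0.99754
Series (E and F): 0.84667 × 0.95966 = 0.81252
Parallel (C, D, and [0.81252]): 1 − (1 − 0.74242)(1 − 0.89237)(1 − 0.81252) = 0.99480
Series ([0.99754] and [0.99480]): 0.99754 × 0.99480 = 0.992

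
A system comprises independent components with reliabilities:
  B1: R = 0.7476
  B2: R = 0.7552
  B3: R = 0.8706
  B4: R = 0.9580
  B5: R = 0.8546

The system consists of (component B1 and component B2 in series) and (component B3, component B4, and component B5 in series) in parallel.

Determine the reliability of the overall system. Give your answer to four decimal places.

0.8749

Series (B1 and B2): 0.747600 × 0.755200 = 0.564588
Series (B3, B4, and B5): 0.870600 × 0.958000 × 0.854600 = 0.712766
Parallel ([0.564588] and [0.712766]): 1 − (1 − 0.564588)(1 − 0.712766) = 0.8749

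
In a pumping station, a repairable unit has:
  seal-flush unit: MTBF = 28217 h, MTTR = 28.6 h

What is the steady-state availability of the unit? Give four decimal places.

A(seal-flush unit) = MTBF/(MTBF+MTTR) = 28217/(28217+28.6) = 0.9990

0.9990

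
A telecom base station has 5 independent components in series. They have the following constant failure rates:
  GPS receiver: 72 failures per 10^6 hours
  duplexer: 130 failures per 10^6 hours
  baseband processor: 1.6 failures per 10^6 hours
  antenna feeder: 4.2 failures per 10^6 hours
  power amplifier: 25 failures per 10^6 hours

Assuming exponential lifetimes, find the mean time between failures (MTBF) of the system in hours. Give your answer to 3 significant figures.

Series of exponential components: λ_sys = Σ λ_i
λ_sys = 0.000072 + 0.00013 + 0.0000016 + 0.0000042 + 0.000025 = 2.3280e-04 /h
MTBF = 1 / λ_sys = 4300 h

4300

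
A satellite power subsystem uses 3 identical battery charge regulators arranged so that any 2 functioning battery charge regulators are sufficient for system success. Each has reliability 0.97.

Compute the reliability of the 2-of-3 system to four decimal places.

0.9974

R = Σ_{i=2}^{3} C(3,i) p^i (1−p)^{3−i} with p = 0.97
C(3,2)·0.97^2·0.03^1 = 0.084681
C(3,3)·0.97^3·0.03^0 = 0.912673
Sum = 0.9974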